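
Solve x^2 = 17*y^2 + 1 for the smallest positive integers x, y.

(x, y) = (33, 8)

First expand sqrt(17) as a continued fraction. With x_i = (sqrt(17) + m_i)/d_i and (m_0, d_0) = (0, 1): a_0 = floor(sqrt(17)) = 4, since 4^2 = 16 <= 17 < 25 = 5^2.
Iterate m_{i+1} = d_i*a_i - m_i, d_{i+1} = (17 - m_{i+1}^2)/d_i, a_{i+1} = floor((a_0 + m_{i+1})/d_{i+1}):
  m_1 = 1*4 - 0 = 4, d_1 = (17 - 4^2)/1 = 1/1 = 1, a_1 = floor((4 + 4)/1) = 8.
  m_2 = 1*8 - 4 = 4, d_2 = (17 - 4^2)/1 = 1/1 = 1: (m_2, d_2) = (m_1, d_1) = (4, 1), so from here the quotient a_1 repeats; the period length is 1.
So sqrt(17) = [4; (8)] with period length k = 1.
k is odd, so (p_{k-1}, q_{k-1}) only solves x^2 - 17y^2 = -1 and the fundamental solution of x^2 - 17y^2 = 1 is (p_{2k-1}, q_{2k-1}) = (p_1, q_1); compute convergents through index 1, running through the period twice.
Convergents (p_i = a_i*p_{i-1} + p_{i-2}, q_i = a_i*q_{i-1} + q_{i-2} with p_{-2}=0, p_{-1}=1, q_{-2}=1, q_{-1}=0):
  i=0: a_0=4, p_0 = 4*1 + 0 = 4, q_0 = 4*0 + 1 = 1.
  i=1: a_1=8, p_1 = 8*4 + 1 = 33, q_1 = 8*1 + 0 = 8.
Indeed p_0^2 - 17*q_0^2 = 16 - 17 = -1, not +1.
Check: 33^2 - 17*8^2 = 1089 - 1088 = 1, so (x, y) = (33, 8) solves the equation, and by the theorem it is the least positive solution.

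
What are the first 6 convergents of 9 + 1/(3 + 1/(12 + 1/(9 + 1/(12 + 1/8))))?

9/1, 28/3, 345/37, 3133/336, 37941/4069, 306661/32888

Using the convergent recurrence p_i = a_i*p_{i-1} + p_{i-2}, q_i = a_i*q_{i-1} + q_{i-2} with p_{-2}=0, p_{-1}=1, q_{-2}=1, q_{-1}=0:
  i=0: a_0=9, p_0 = 9*1 + 0 = 9, q_0 = 9*0 + 1 = 1.
  i=1: a_1=3, p_1 = 3*9 + 1 = 28, q_1 = 3*1 + 0 = 3.
  i=2: a_2=12, p_2 = 12*28 + 9 = 345, q_2 = 12*3 + 1 = 37.
  i=3: a_3=9, p_3 = 9*345 + 28 = 3133, q_3 = 9*37 + 3 = 336.
  i=4: a_4=12, p_4 = 12*3133 + 345 = 37941, q_4 = 12*336 + 37 = 4069.
  i=5: a_5=8, p_5 = 8*37941 + 3133 = 306661, q_5 = 8*4069 + 336 = 32888.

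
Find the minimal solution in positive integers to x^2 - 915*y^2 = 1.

(x, y) = (121, 4)

First expand sqrt(915) as a continued fraction. With x_i = (sqrt(915) + m_i)/d_i and (m_0, d_0) = (0, 1): a_0 = floor(sqrt(915)) = 30, since 30^2 = 900 <= 915 < 961 = 31^2.
Iterate m_{i+1} = d_i*a_i - m_i, d_{i+1} = (915 - m_{i+1}^2)/d_i, a_{i+1} = floor((a_0 + m_{i+1})/d_{i+1}):
  m_1 = 1*30 - 0 = 30, d_1 = (915 - 30^2)/1 = 15/1 = 15, a_1 = floor((30 + 30)/15) = 4.
  m_2 = 15*4 - 30 = 30, d_2 = (915 - 30^2)/15 = 15/15 = 1, a_2 = floor((30 + 30)/1) = 60.
  m_3 = 1*60 - 30 = 30, d_3 = (915 - 30^2)/1 = 15/1 = 15: (m_3, d_3) = (m_1, d_1) = (30, 15), so from here the quotients repeat a_1, a_2; the period length is 2.
So sqrt(915) = [30; (4, 60)] with period length k = 2.
k is even, so the fundamental solution of x^2 - 915y^2 = 1 is (p_{k-1}, q_{k-1}) = (p_1, q_1); compute convergents through index 1.
Convergents (p_i = a_i*p_{i-1} + p_{i-2}, q_i = a_i*q_{i-1} + q_{i-2} with p_{-2}=0, p_{-1}=1, q_{-2}=1, q_{-1}=0):
  i=0: a_0=30, p_0 = 30*1 + 0 = 30, q_0 = 30*0 + 1 = 1.
  i=1: a_1=4, p_1 = 4*30 + 1 = 121, q_1 = 4*1 + 0 = 4.
Check: 121^2 - 915*4^2 = 14641 - 14640 = 1, so (x, y) = (121, 4) solves the equation, and by the theorem it is the least positive solution.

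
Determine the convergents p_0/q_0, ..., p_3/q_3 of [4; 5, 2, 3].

Using the convergent recurrence p_i = a_i*p_{i-1} + p_{i-2}, q_i = a_i*q_{i-1} + q_{i-2} with p_{-2}=0, p_{-1}=1, q_{-2}=1, q_{-1}=0:
  i=0: a_0=4, p_0 = 4*1 + 0 = 4, q_0 = 4*0 + 1 = 1.
  i=1: a_1=5, p_1 = 5*4 + 1 = 21, q_1 = 5*1 + 0 = 5.
  i=2: a_2=2, p_2 = 2*21 + 4 = 46, q_2 = 2*5 + 1 = 11.
  i=3: a_3=3, p_3 = 3*46 + 21 = 159, q_3 = 3*11 + 5 = 38.

4/1, 21/5, 46/11, 159/38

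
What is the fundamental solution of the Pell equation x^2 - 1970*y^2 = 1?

(x, y) = (665859, 15002)

First expand sqrt(1970) as a continued fraction. With x_i = (sqrt(1970) + m_i)/d_i and (m_0, d_0) = (0, 1): a_0 = floor(sqrt(1970)) = 44, since 44^2 = 1936 <= 1970 < 2025 = 45^2.
Iterate m_{i+1} = d_i*a_i - m_i, d_{i+1} = (1970 - m_{i+1}^2)/d_i, a_{i+1} = floor((a_0 + m_{i+1})/d_{i+1}):
  m_1 = 1*44 - 0 = 44, d_1 = (1970 - 44^2)/1 = 34/1 = 34, a_1 = floor((44 + 44)/34) = 2.
  m_2 = 34*2 - 44 = 24, d_2 = (1970 - 24^2)/34 = 1394/34 = 41, a_2 = floor((44 + 24)/41) = 1.
  m_3 = 41*1 - 24 = 17, d_3 = (1970 - 17^2)/41 = 1681/41 = 41, a_3 = floor((44 + 17)/41) = 1.
  m_4 = 41*1 - 17 = 24, d_4 = (1970 - 24^2)/41 = 1394/41 = 34, a_4 = floor((44 + 24)/34) = 2.
  m_5 = 34*2 - 24 = 44, d_5 = (1970 - 44^2)/34 = 34/34 = 1, a_5 = floor((44 + 44)/1) = 88.
  m_6 = 1*88 - 44 = 44, d_6 = (1970 - 44^2)/1 = 34/1 = 34: (m_6, d_6) = (m_1, d_1) = (44, 34), so from here the quotients repeat a_1, ..., a_5; the period length is 5.
So sqrt(1970) = [44; (2, 1, 1, 2, 88)] with period length k = 5.
k is odd, so (p_{k-1}, q_{k-1}) only solves x^2 - 1970y^2 = -1 and the fundamental solution of x^2 - 1970y^2 = 1 is (p_{2k-1}, q_{2k-1}) = (p_9, q_9); compute convergents through index 9, running through the period twice.
Convergents (p_i = a_i*p_{i-1} + p_{i-2}, q_i = a_i*q_{i-1} + q_{i-2} with p_{-2}=0, p_{-1}=1, q_{-2}=1, q_{-1}=0):
  i=0: a_0=44, p_0 = 44*1 + 0 = 44, q_0 = 44*0 + 1 = 1.
  i=1: a_1=2, p_1 = 2*44 + 1 = 89, q_1 = 2*1 + 0 = 2.
  i=2: a_2=1, p_2 = 1*89 + 44 = 133, q_2 = 1*2 + 1 = 3.
  i=3: a_3=1, p_3 = 1*133 + 89 = 222, q_3 = 1*3 + 2 = 5.
  i=4: a_4=2, p_4 = 2*222 + 133 = 577, q_4 = 2*5 + 3 = 13.
  i=5: a_5=88, p_5 = 88*577 + 222 = 50998, q_5 = 88*13 + 5 = 1149.
  i=6: a_6=2, p_6 = 2*50998 + 577 = 102573, q_6 = 2*1149 + 13 = 2311.
  i=7: a_7=1, p_7 = 1*102573 + 50998 = 153571, q_7 = 1*2311 + 1149 = 3460.
  i=8: a_8=1, p_8 = 1*153571 + 102573 = 256144, q_8 = 1*3460 + 2311 = 5771.
  i=9: a_9=2, p_9 = 2*256144 + 153571 = 665859, q_9 = 2*5771 + 3460 = 15002.
Indeed p_4^2 - 1970*q_4^2 = 332929 - 332930 = -1, not +1.
Check: 665859^2 - 1970*15002^2 = 443368207881 - 443368207880 = 1, so (x, y) = (665859, 15002) solves the equation, and by the theorem it is the least positive solution.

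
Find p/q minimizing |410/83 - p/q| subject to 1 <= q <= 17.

84/17

Expand x = 410/83 as a continued fraction with the Euclidean algorithm:
  410 = 4*83 + 78, so a_0 = 4.
  83 = 1*78 + 5, so a_1 = 1.
  78 = 15*5 + 3, so a_2 = 15.
  5 = 1*3 + 2, so a_3 = 1.
  3 = 1*2 + 1, so a_4 = 1.
  2 = 2*1 + 0, so a_5 = 2.
so x = [4; 1, 15, 1, 1, 2].
Convergents (p_i = a_i*p_{i-1} + p_{i-2}, q_i = a_i*q_{i-1} + q_{i-2} with p_{-2}=0, p_{-1}=1, q_{-2}=1, q_{-1}=0), until the denominator exceeds 17:
  i=0: a_0=4, p_0 = 4*1 + 0 = 4, q_0 = 4*0 + 1 = 1.
  i=1: a_1=1, p_1 = 1*4 + 1 = 5, q_1 = 1*1 + 0 = 1.
  i=2: a_2=15, p_2 = 15*5 + 4 = 79, q_2 = 15*1 + 1 = 16.
  i=3: a_3=1, p_3 = 1*79 + 5 = 84, q_3 = 1*16 + 1 = 17.
  i=4: a_4=1, p_4 = 1*84 + 79 = 163, q_4 = 1*17 + 16 = 33.
q_4 = 33 > 17, so the last convergent with denominator <= 17 is p_3/q_3 = 84/17.
The closest fraction with denominator <= 17 is either p_3/q_3 or the intermediate fraction (k*p_3 + p_2)/(k*q_3 + q_2) with the largest k >= 1 whose denominator stays <= 17; these approach x as k grows, and every other convergent or intermediate fraction in range is farther away.
Largest k: floor((17 - q_2)/q_3) = floor((17 - 16)/17) = 0.
Since k = 0, no intermediate fraction beyond p_3/q_3 has denominator <= 17, so the convergent 84/17 is the closest (its error is |410*17 - 84*83|/(83*17) = 2/1411).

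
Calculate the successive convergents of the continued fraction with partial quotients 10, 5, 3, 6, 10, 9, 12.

Using the convergent recurrence p_i = a_i*p_{i-1} + p_{i-2}, q_i = a_i*q_{i-1} + q_{i-2} with p_{-2}=0, p_{-1}=1, q_{-2}=1, q_{-1}=0:
  i=0: a_0=10, p_0 = 10*1 + 0 = 10, q_0 = 10*0 + 1 = 1.
  i=1: a_1=5, p_1 = 5*10 + 1 = 51, q_1 = 5*1 + 0 = 5.
  i=2: a_2=3, p_2 = 3*51 + 10 = 163, q_2 = 3*5 + 1 = 16.
  i=3: a_3=6, p_3 = 6*163 + 51 = 1029, q_3 = 6*16 + 5 = 101.
  i=4: a_4=10, p_4 = 10*1029 + 163 = 10453, q_4 = 10*101 + 16 = 1026.
  i=5: a_5=9, p_5 = 9*10453 + 1029 = 95106, q_5 = 9*1026 + 101 = 9335.
  i=6: a_6=12, p_6 = 12*95106 + 10453 = 1151725, q_6 = 12*9335 + 1026 = 113046.

10/1, 51/5, 163/16, 1029/101, 10453/1026, 95106/9335, 1151725/113046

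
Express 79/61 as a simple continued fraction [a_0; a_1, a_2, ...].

[1; 3, 2, 1, 1, 3]

Run the Euclidean algorithm on 79 and 61; the successive quotients are the partial quotients a_0, a_1, ... (each step inverts the fractional part left over by the previous one):
  79 = 1*61 + 18, so a_0 = 1.
  61 = 3*18 + 7, so a_1 = 3.
  18 = 2*7 + 4, so a_2 = 2.
  7 = 1*4 + 3, so a_3 = 1.
  4 = 1*3 + 1, so a_4 = 1.
  3 = 3*1 + 0, so a_5 = 3.
The remainder reaches 0 after 6 divisions, so the expansion has 6 partial quotients, read off in order.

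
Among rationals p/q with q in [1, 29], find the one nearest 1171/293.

Expand x = 1171/293 as a continued fraction with the Euclidean algorithm:
  1171 = 3*293 + 292, so a_0 = 3.
  293 = 1*292 + 1, so a_1 = 1.
  292 = 292*1 + 0, so a_2 = 292.
so x = [3; 1, 292].
Convergents (p_i = a_i*p_{i-1} + p_{i-2}, q_i = a_i*q_{i-1} + q_{i-2} with p_{-2}=0, p_{-1}=1, q_{-2}=1, q_{-1}=0), until the denominator exceeds 29:
  i=0: a_0=3, p_0 = 3*1 + 0 = 3, q_0 = 3*0 + 1 = 1.
  i=1: a_1=1, p_1 = 1*3 + 1 = 4, q_1 = 1*1 + 0 = 1.
  i=2: a_2=292, p_2 = 292*4 + 3 = 1171, q_2 = 292*1 + 1 = 293.
q_2 = 293 > 29, so the last convergent with denominator <= 29 is p_1/q_1 = 4/1.
The closest fraction with denominator <= 29 is either p_1/q_1 or the intermediate fraction (k*p_1 + p_0)/(k*q_1 + q_0) with the largest k >= 1 whose denominator stays <= 29; these approach x as k grows, and every other convergent or intermediate fraction in range is farther away.
Largest k: floor((29 - q_0)/q_1) = floor((29 - 1)/1) = 28.
That gives (28*4 + 3)/(28*1 + 1) = 115/29.
Compare the errors: |x - 4/1| = |1171*1 - 4*293|/(293*1) = 1/293, and |x - 115/29| = |1171*29 - 115*293|/(293*29) = 264/8497.
Cross-multiplying, 1*8497 = 8497 < 77352 = 264*293, so 1/293 is smaller: the convergent 4/1 is closer to x than 115/29.

4/1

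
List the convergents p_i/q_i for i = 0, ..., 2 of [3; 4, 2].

Using the convergent recurrence p_i = a_i*p_{i-1} + p_{i-2}, q_i = a_i*q_{i-1} + q_{i-2} with p_{-2}=0, p_{-1}=1, q_{-2}=1, q_{-1}=0:
  i=0: a_0=3, p_0 = 3*1 + 0 = 3, q_0 = 3*0 + 1 = 1.
  i=1: a_1=4, p_1 = 4*3 + 1 = 13, q_1 = 4*1 + 0 = 4.
  i=2: a_2=2, p_2 = 2*13 + 3 = 29, q_2 = 2*4 + 1 = 9.

3/1, 13/4, 29/9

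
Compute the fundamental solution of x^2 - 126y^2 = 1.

First expand sqrt(126) as a continued fraction. With x_i = (sqrt(126) + m_i)/d_i and (m_0, d_0) = (0, 1): a_0 = floor(sqrt(126)) = 11, since 11^2 = 121 <= 126 < 144 = 12^2.
Iterate m_{i+1} = d_i*a_i - m_i, d_{i+1} = (126 - m_{i+1}^2)/d_i, a_{i+1} = floor((a_0 + m_{i+1})/d_{i+1}):
  m_1 = 1*11 - 0 = 11, d_1 = (126 - 11^2)/1 = 5/1 = 5, a_1 = floor((11 + 11)/5) = 4.
  m_2 = 5*4 - 11 = 9, d_2 = (126 - 9^2)/5 = 45/5 = 9, a_2 = floor((11 + 9)/9) = 2.
  m_3 = 9*2 - 9 = 9, d_3 = (126 - 9^2)/9 = 45/9 = 5, a_3 = floor((11 + 9)/5) = 4.
  m_4 = 5*4 - 9 = 11, d_4 = (126 - 11^2)/5 = 5/5 = 1, a_4 = floor((11 + 11)/1) = 22.
  m_5 = 1*22 - 11 = 11, d_5 = (126 - 11^2)/1 = 5/1 = 5: (m_5, d_5) = (m_1, d_1) = (11, 5), so from here the quotients repeat a_1, ..., a_4; the period length is 4.
So sqrt(126) = [11; (4, 2, 4, 22)] with period length k = 4.
k is even, so the fundamental solution of x^2 - 126y^2 = 1 is (p_{k-1}, q_{k-1}) = (p_3, q_3); compute convergents through index 3.
Convergents (p_i = a_i*p_{i-1} + p_{i-2}, q_i = a_i*q_{i-1} + q_{i-2} with p_{-2}=0, p_{-1}=1, q_{-2}=1, q_{-1}=0):
  i=0: a_0=11, p_0 = 11*1 + 0 = 11, q_0 = 11*0 + 1 = 1.
  i=1: a_1=4, p_1 = 4*11 + 1 = 45, q_1 = 4*1 + 0 = 4.
  i=2: a_2=2, p_2 = 2*45 + 11 = 101, q_2 = 2*4 + 1 = 9.
  i=3: a_3=4, p_3 = 4*101 + 45 = 449, q_3 = 4*9 + 4 = 40.
Check: 449^2 - 126*40^2 = 201601 - 201600 = 1, so (x, y) = (449, 40) solves the equation, and by the theorem it is the least positive solution.

(x, y) = (449, 40)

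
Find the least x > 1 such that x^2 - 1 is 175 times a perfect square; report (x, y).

First expand sqrt(175) as a continued fraction. With x_i = (sqrt(175) + m_i)/d_i and (m_0, d_0) = (0, 1): a_0 = floor(sqrt(175)) = 13, since 13^2 = 169 <= 175 < 196 = 14^2.
Iterate m_{i+1} = d_i*a_i - m_i, d_{i+1} = (175 - m_{i+1}^2)/d_i, a_{i+1} = floor((a_0 + m_{i+1})/d_{i+1}):
  m_1 = 1*13 - 0 = 13, d_1 = (175 - 13^2)/1 = 6/1 = 6, a_1 = floor((13 + 13)/6) = 4.
  m_2 = 6*4 - 13 = 11, d_2 = (175 - 11^2)/6 = 54/6 = 9, a_2 = floor((13 + 11)/9) = 2.
  m_3 = 9*2 - 11 = 7, d_3 = (175 - 7^2)/9 = 126/9 = 14, a_3 = floor((13 + 7)/14) = 1.
  m_4 = 14*1 - 7 = 7, d_4 = (175 - 7^2)/14 = 126/14 = 9, a_4 = floor((13 + 7)/9) = 2.
  m_5 = 9*2 - 7 = 11, d_5 = (175 - 11^2)/9 = 54/9 = 6, a_5 = floor((13 + 11)/6) = 4.
  m_6 = 6*4 - 11 = 13, d_6 = (175 - 13^2)/6 = 6/6 = 1, a_6 = floor((13 + 13)/1) = 26.
  m_7 = 1*26 - 13 = 13, d_7 = (175 - 13^2)/1 = 6/1 = 6: (m_7, d_7) = (m_1, d_1) = (13, 6), so from here the quotients repeat a_1, ..., a_6; the period length is 6.
So sqrt(175) = [13; (4, 2, 1, 2, 4, 26)] with period length k = 6.
k is even, so the fundamental solution of x^2 - 175y^2 = 1 is (p_{k-1}, q_{k-1}) = (p_5, q_5); compute convergents through index 5.
Convergents (p_i = a_i*p_{i-1} + p_{i-2}, q_i = a_i*q_{i-1} + q_{i-2} with p_{-2}=0, p_{-1}=1, q_{-2}=1, q_{-1}=0):
  i=0: a_0=13, p_0 = 13*1 + 0 = 13, q_0 = 13*0 + 1 = 1.
  i=1: a_1=4, p_1 = 4*13 + 1 = 53, q_1 = 4*1 + 0 = 4.
  i=2: a_2=2, p_2 = 2*53 + 13 = 119, q_2 = 2*4 + 1 = 9.
  i=3: a_3=1, p_3 = 1*119 + 53 = 172, q_3 = 1*9 + 4 = 13.
  i=4: a_4=2, p_4 = 2*172 + 119 = 463, q_4 = 2*13 + 9 = 35.
  i=5: a_5=4, p_5 = 4*463 + 172 = 2024, q_5 = 4*35 + 13 = 153.
Check: 2024^2 - 175*153^2 = 4096576 - 4096575 = 1, so (x, y) = (2024, 153) solves the equation, and by the theorem it is the least positive solution.

(x, y) = (2024, 153)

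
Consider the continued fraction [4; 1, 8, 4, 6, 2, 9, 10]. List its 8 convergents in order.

4/1, 5/1, 44/9, 181/37, 1130/231, 2441/499, 23099/4722, 233431/47719

Using the convergent recurrence p_i = a_i*p_{i-1} + p_{i-2}, q_i = a_i*q_{i-1} + q_{i-2} with p_{-2}=0, p_{-1}=1, q_{-2}=1, q_{-1}=0:
  i=0: a_0=4, p_0 = 4*1 + 0 = 4, q_0 = 4*0 + 1 = 1.
  i=1: a_1=1, p_1 = 1*4 + 1 = 5, q_1 = 1*1 + 0 = 1.
  i=2: a_2=8, p_2 = 8*5 + 4 = 44, q_2 = 8*1 + 1 = 9.
  i=3: a_3=4, p_3 = 4*44 + 5 = 181, q_3 = 4*9 + 1 = 37.
  i=4: a_4=6, p_4 = 6*181 + 44 = 1130, q_4 = 6*37 + 9 = 231.
  i=5: a_5=2, p_5 = 2*1130 + 181 = 2441, q_5 = 2*231 + 37 = 499.
  i=6: a_6=9, p_6 = 9*2441 + 1130 = 23099, q_6 = 9*499 + 231 = 4722.
  i=7: a_7=10, p_7 = 10*23099 + 2441 = 233431, q_7 = 10*4722 + 499 = 47719.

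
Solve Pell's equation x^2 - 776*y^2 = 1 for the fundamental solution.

First expand sqrt(776) as a continued fraction. With x_i = (sqrt(776) + m_i)/d_i and (m_0, d_0) = (0, 1): a_0 = floor(sqrt(776)) = 27, since 27^2 = 729 <= 776 < 784 = 28^2.
Iterate m_{i+1} = d_i*a_i - m_i, d_{i+1} = (776 - m_{i+1}^2)/d_i, a_{i+1} = floor((a_0 + m_{i+1})/d_{i+1}):
  m_1 = 1*27 - 0 = 27, d_1 = (776 - 27^2)/1 = 47/1 = 47, a_1 = floor((27 + 27)/47) = 1.
  m_2 = 47*1 - 27 = 20, d_2 = (776 - 20^2)/47 = 376/47 = 8, a_2 = floor((27 + 20)/8) = 5.
  m_3 = 8*5 - 20 = 20, d_3 = (776 - 20^2)/8 = 376/8 = 47, a_3 = floor((27 + 20)/47) = 1.
  m_4 = 47*1 - 20 = 27, d_4 = (776 - 27^2)/47 = 47/47 = 1, a_4 = floor((27 + 27)/1) = 54.
  m_5 = 1*54 - 27 = 27, d_5 = (776 - 27^2)/1 = 47/1 = 47: (m_5, d_5) = (m_1, d_1) = (27, 47), so from here the quotients repeat a_1, ..., a_4; the period length is 4.
So sqrt(776) = [27; (1, 5, 1, 54)] with period length k = 4.
k is even, so the fundamental solution of x^2 - 776y^2 = 1 is (p_{k-1}, q_{k-1}) = (p_3, q_3); compute convergents through index 3.
Convergents (p_i = a_i*p_{i-1} + p_{i-2}, q_i = a_i*q_{i-1} + q_{i-2} with p_{-2}=0, p_{-1}=1, q_{-2}=1, q_{-1}=0):
  i=0: a_0=27, p_0 = 27*1 + 0 = 27, q_0 = 27*0 + 1 = 1.
  i=1: a_1=1, p_1 = 1*27 + 1 = 28, q_1 = 1*1 + 0 = 1.
  i=2: a_2=5, p_2 = 5*28 + 27 = 167, q_2 = 5*1 + 1 = 6.
  i=3: a_3=1, p_3 = 1*167 + 28 = 195, q_3 = 1*6 + 1 = 7.
Check: 195^2 - 776*7^2 = 38025 - 38024 = 1, so (x, y) = (195, 7) solves the equation, and by the theorem it is the least positive solution.

(x, y) = (195, 7)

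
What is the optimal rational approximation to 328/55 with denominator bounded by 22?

131/22

Expand x = 328/55 as a continued fraction with the Euclidean algorithm:
  328 = 5*55 + 53, so a_0 = 5.
  55 = 1*53 + 2, so a_1 = 1.
  53 = 26*2 + 1, so a_2 = 26.
  2 = 2*1 + 0, so a_3 = 2.
so x = [5; 1, 26, 2].
Convergents (p_i = a_i*p_{i-1} + p_{i-2}, q_i = a_i*q_{i-1} + q_{i-2} with p_{-2}=0, p_{-1}=1, q_{-2}=1, q_{-1}=0), until the denominator exceeds 22:
  i=0: a_0=5, p_0 = 5*1 + 0 = 5, q_0 = 5*0 + 1 = 1.
  i=1: a_1=1, p_1 = 1*5 + 1 = 6, q_1 = 1*1 + 0 = 1.
  i=2: a_2=26, p_2 = 26*6 + 5 = 161, q_2 = 26*1 + 1 = 27.
q_2 = 27 > 22, so the last convergent with denominator <= 22 is p_1/q_1 = 6/1.
The closest fraction with denominator <= 22 is either p_1/q_1 or the intermediate fraction (k*p_1 + p_0)/(k*q_1 + q_0) with the largest k >= 1 whose denominator stays <= 22; these approach x as k grows, and every other convergent or intermediate fraction in range is farther away.
Largest k: floor((22 - q_0)/q_1) = floor((22 - 1)/1) = 21.
That gives (21*6 + 5)/(21*1 + 1) = 131/22.
Compare the errors: |x - 6/1| = |328*1 - 6*55|/(55*1) = 2/55, and |x - 131/22| = |328*22 - 131*55|/(55*22) = 11/1210.
Cross-multiplying, 11*55 = 605 < 2420 = 2*1210, so 11/1210 is smaller: the intermediate fraction 131/22 is closer to x than 6/1.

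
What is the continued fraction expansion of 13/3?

[4; 3]

Run the Euclidean algorithm on 13 and 3; the successive quotients are the partial quotients a_0, a_1, ... (each step inverts the fractional part left over by the previous one):
  13 = 4*3 + 1, so a_0 = 4.
  3 = 3*1 + 0, so a_1 = 3.
The remainder reaches 0 after 2 divisions, so the expansion has 2 partial quotients, read off in order.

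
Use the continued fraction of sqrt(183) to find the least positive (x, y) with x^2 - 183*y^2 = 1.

First expand sqrt(183) as a continued fraction. With x_i = (sqrt(183) + m_i)/d_i and (m_0, d_0) = (0, 1): a_0 = floor(sqrt(183)) = 13, since 13^2 = 169 <= 183 < 196 = 14^2.
Iterate m_{i+1} = d_i*a_i - m_i, d_{i+1} = (183 - m_{i+1}^2)/d_i, a_{i+1} = floor((a_0 + m_{i+1})/d_{i+1}):
  m_1 = 1*13 - 0 = 13, d_1 = (183 - 13^2)/1 = 14/1 = 14, a_1 = floor((13 + 13)/14) = 1.
  m_2 = 14*1 - 13 = 1, d_2 = (183 - 1^2)/14 = 182/14 = 13, a_2 = floor((13 + 1)/13) = 1.
  m_3 = 13*1 - 1 = 12, d_3 = (183 - 12^2)/13 = 39/13 = 3, a_3 = floor((13 + 12)/3) = 8.
  m_4 = 3*8 - 12 = 12, d_4 = (183 - 12^2)/3 = 39/3 = 13, a_4 = floor((13 + 12)/13) = 1.
  m_5 = 13*1 - 12 = 1, d_5 = (183 - 1^2)/13 = 182/13 = 14, a_5 = floor((13 + 1)/14) = 1.
  m_6 = 14*1 - 1 = 13, d_6 = (183 - 13^2)/14 = 14/14 = 1, a_6 = floor((13 + 13)/1) = 26.
  m_7 = 1*26 - 13 = 13, d_7 = (183 - 13^2)/1 = 14/1 = 14: (m_7, d_7) = (m_1, d_1) = (13, 14), so from here the quotients repeat a_1, ..., a_6; the period length is 6.
So sqrt(183) = [13; (1, 1, 8, 1, 1, 26)] with period length k = 6.
k is even, so the fundamental solution of x^2 - 183y^2 = 1 is (p_{k-1}, q_{k-1}) = (p_5, q_5); compute convergents through index 5.
Convergents (p_i = a_i*p_{i-1} + p_{i-2}, q_i = a_i*q_{i-1} + q_{i-2} with p_{-2}=0, p_{-1}=1, q_{-2}=1, q_{-1}=0):
  i=0: a_0=13, p_0 = 13*1 + 0 = 13, q_0 = 13*0 + 1 = 1.
  i=1: a_1=1, p_1 = 1*13 + 1 = 14, q_1 = 1*1 + 0 = 1.
  i=2: a_2=1, p_2 = 1*14 + 13 = 27, q_2 = 1*1 + 1 = 2.
  i=3: a_3=8, p_3 = 8*27 + 14 = 230, q_3 = 8*2 + 1 = 17.
  i=4: a_4=1, p_4 = 1*230 + 27 = 257, q_4 = 1*17 + 2 = 19.
  i=5: a_5=1, p_5 = 1*257 + 230 = 487, q_5 = 1*19 + 17 = 36.
Check: 487^2 - 183*36^2 = 237169 - 237168 = 1, so (x, y) = (487, 36) solves the equation, and by the theorem it is the least positive solution.

(x, y) = (487, 36)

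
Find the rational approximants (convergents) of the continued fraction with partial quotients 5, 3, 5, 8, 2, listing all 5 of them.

5/1, 16/3, 85/16, 696/131, 1477/278

Using the convergent recurrence p_i = a_i*p_{i-1} + p_{i-2}, q_i = a_i*q_{i-1} + q_{i-2} with p_{-2}=0, p_{-1}=1, q_{-2}=1, q_{-1}=0:
  i=0: a_0=5, p_0 = 5*1 + 0 = 5, q_0 = 5*0 + 1 = 1.
  i=1: a_1=3, p_1 = 3*5 + 1 = 16, q_1 = 3*1 + 0 = 3.
  i=2: a_2=5, p_2 = 5*16 + 5 = 85, q_2 = 5*3 + 1 = 16.
  i=3: a_3=8, p_3 = 8*85 + 16 = 696, q_3 = 8*16 + 3 = 131.
  i=4: a_4=2, p_4 = 2*696 + 85 = 1477, q_4 = 2*131 + 16 = 278.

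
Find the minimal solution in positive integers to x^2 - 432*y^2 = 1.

(x, y) = (1351, 65)

First expand sqrt(432) as a continued fraction. With x_i = (sqrt(432) + m_i)/d_i and (m_0, d_0) = (0, 1): a_0 = floor(sqrt(432)) = 20, since 20^2 = 400 <= 432 < 441 = 21^2.
Iterate m_{i+1} = d_i*a_i - m_i, d_{i+1} = (432 - m_{i+1}^2)/d_i, a_{i+1} = floor((a_0 + m_{i+1})/d_{i+1}):
  m_1 = 1*20 - 0 = 20, d_1 = (432 - 20^2)/1 = 32/1 = 32, a_1 = floor((20 + 20)/32) = 1.
  m_2 = 32*1 - 20 = 12, d_2 = (432 - 12^2)/32 = 288/32 = 9, a_2 = floor((20 + 12)/9) = 3.
  m_3 = 9*3 - 12 = 15, d_3 = (432 - 15^2)/9 = 207/9 = 23, a_3 = floor((20 + 15)/23) = 1.
  m_4 = 23*1 - 15 = 8, d_4 = (432 - 8^2)/23 = 368/23 = 16, a_4 = floor((20 + 8)/16) = 1.
  m_5 = 16*1 - 8 = 8, d_5 = (432 - 8^2)/16 = 368/16 = 23, a_5 = floor((20 + 8)/23) = 1.
  m_6 = 23*1 - 8 = 15, d_6 = (432 - 15^2)/23 = 207/23 = 9, a_6 = floor((20 + 15)/9) = 3.
  m_7 = 9*3 - 15 = 12, d_7 = (432 - 12^2)/9 = 288/9 = 32, a_7 = floor((20 + 12)/32) = 1.
  m_8 = 32*1 - 12 = 20, d_8 = (432 - 20^2)/32 = 32/32 = 1, a_8 = floor((20 + 20)/1) = 40.
  m_9 = 1*40 - 20 = 20, d_9 = (432 - 20^2)/1 = 32/1 = 32: (m_9, d_9) = (m_1, d_1) = (20, 32), so from here the quotients repeat a_1, ..., a_8; the period length is 8.
So sqrt(432) = [20; (1, 3, 1, 1, 1, 3, 1, 40)] with period length k = 8.
k is even, so the fundamental solution of x^2 - 432y^2 = 1 is (p_{k-1}, q_{k-1}) = (p_7, q_7); compute convergents through index 7.
Convergents (p_i = a_i*p_{i-1} + p_{i-2}, q_i = a_i*q_{i-1} + q_{i-2} with p_{-2}=0, p_{-1}=1, q_{-2}=1, q_{-1}=0):
  i=0: a_0=20, p_0 = 20*1 + 0 = 20, q_0 = 20*0 + 1 = 1.
  i=1: a_1=1, p_1 = 1*20 + 1 = 21, q_1 = 1*1 + 0 = 1.
  i=2: a_2=3, p_2 = 3*21 + 20 = 83, q_2 = 3*1 + 1 = 4.
  i=3: a_3=1, p_3 = 1*83 + 21 = 104, q_3 = 1*4 + 1 = 5.
  i=4: a_4=1, p_4 = 1*104 + 83 = 187, q_4 = 1*5 + 4 = 9.
  i=5: a_5=1, p_5 = 1*187 + 104 = 291, q_5 = 1*9 + 5 = 14.
  i=6: a_6=3, p_6 = 3*291 + 187 = 1060, q_6 = 3*14 + 9 = 51.
  i=7: a_7=1, p_7 = 1*1060 + 291 = 1351, q_7 = 1*51 + 14 = 65.
Check: 1351^2 - 432*65^2 = 1825201 - 1825200 = 1, so (x, y) = (1351, 65) solves the equation, and by the theorem it is the least positive solution.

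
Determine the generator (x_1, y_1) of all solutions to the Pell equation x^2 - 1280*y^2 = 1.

First expand sqrt(1280) as a continued fraction. With x_i = (sqrt(1280) + m_i)/d_i and (m_0, d_0) = (0, 1): a_0 = floor(sqrt(1280)) = 35, since 35^2 = 1225 <= 1280 < 1296 = 36^2.
Iterate m_{i+1} = d_i*a_i - m_i, d_{i+1} = (1280 - m_{i+1}^2)/d_i, a_{i+1} = floor((a_0 + m_{i+1})/d_{i+1}):
  m_1 = 1*35 - 0 = 35, d_1 = (1280 - 35^2)/1 = 55/1 = 55, a_1 = floor((35 + 35)/55) = 1.
  m_2 = 55*1 - 35 = 20, d_2 = (1280 - 20^2)/55 = 880/55 = 16, a_2 = floor((35 + 20)/16) = 3.
  m_3 = 16*3 - 20 = 28, d_3 = (1280 - 28^2)/16 = 496/16 = 31, a_3 = floor((35 + 28)/31) = 2.
  m_4 = 31*2 - 28 = 34, d_4 = (1280 - 34^2)/31 = 124/31 = 4, a_4 = floor((35 + 34)/4) = 17.
  m_5 = 4*17 - 34 = 34, d_5 = (1280 - 34^2)/4 = 124/4 = 31, a_5 = floor((35 + 34)/31) = 2.
  m_6 = 31*2 - 34 = 28, d_6 = (1280 - 28^2)/31 = 496/31 = 16, a_6 = floor((35 + 28)/16) = 3.
  m_7 = 16*3 - 28 = 20, d_7 = (1280 - 20^2)/16 = 880/16 = 55, a_7 = floor((35 + 20)/55) = 1.
  m_8 = 55*1 - 20 = 35, d_8 = (1280 - 35^2)/55 = 55/55 = 1, a_8 = floor((35 + 35)/1) = 70.
  m_9 = 1*70 - 35 = 35, d_9 = (1280 - 35^2)/1 = 55/1 = 55: (m_9, d_9) = (m_1, d_1) = (35, 55), so from here the quotients repeat a_1, ..., a_8; the period length is 8.
So sqrt(1280) = [35; (1, 3, 2, 17, 2, 3, 1, 70)] with period length k = 8.
k is even, so the fundamental solution of x^2 - 1280y^2 = 1 is (p_{k-1}, q_{k-1}) = (p_7, q_7); compute convergents through index 7.
Convergents (p_i = a_i*p_{i-1} + p_{i-2}, q_i = a_i*q_{i-1} + q_{i-2} with p_{-2}=0, p_{-1}=1, q_{-2}=1, q_{-1}=0):
  i=0: a_0=35, p_0 = 35*1 + 0 = 35, q_0 = 35*0 + 1 = 1.
  i=1: a_1=1, p_1 = 1*35 + 1 = 36, q_1 = 1*1 + 0 = 1.
  i=2: a_2=3, p_2 = 3*36 + 35 = 143, q_2 = 3*1 + 1 = 4.
  i=3: a_3=2, p_3 = 2*143 + 36 = 322, q_3 = 2*4 + 1 = 9.
  i=4: a_4=17, p_4 = 17*322 + 143 = 5617, q_4 = 17*9 + 4 = 157.
  i=5: a_5=2, p_5 = 2*5617 + 322 = 11556, q_5 = 2*157 + 9 = 323.
  i=6: a_6=3, p_6 = 3*11556 + 5617 = 40285, q_6 = 3*323 + 157 = 1126.
  i=7: a_7=1, p_7 = 1*40285 + 11556 = 51841, q_7 = 1*1126 + 323 = 1449.
Check: 51841^2 - 1280*1449^2 = 2687489281 - 2687489280 = 1, so (x, y) = (51841, 1449) solves the equation, and by the theorem it is the least positive solution.

(x, y) = (51841, 1449)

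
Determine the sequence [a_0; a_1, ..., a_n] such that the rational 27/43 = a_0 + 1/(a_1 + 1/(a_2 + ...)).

[0; 1, 1, 1, 2, 5]

Run the Euclidean algorithm on 27 and 43; the successive quotients are the partial quotients a_0, a_1, ... (each step inverts the fractional part left over by the previous one):
  27 = 0*43 + 27, so a_0 = 0.
  43 = 1*27 + 16, so a_1 = 1.
  27 = 1*16 + 11, so a_2 = 1.
  16 = 1*11 + 5, so a_3 = 1.
  11 = 2*5 + 1, so a_4 = 2.
  5 = 5*1 + 0, so a_5 = 5.
The remainder reaches 0 after 6 divisions, so the expansion has 6 partial quotients, read off in order.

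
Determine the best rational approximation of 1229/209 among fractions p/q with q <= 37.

Expand x = 1229/209 as a continued fraction with the Euclidean algorithm:
  1229 = 5*209 + 184, so a_0 = 5.
  209 = 1*184 + 25, so a_1 = 1.
  184 = 7*25 + 9, so a_2 = 7.
  25 = 2*9 + 7, so a_3 = 2.
  9 = 1*7 + 2, so a_4 = 1.
  7 = 3*2 + 1, so a_5 = 3.
  2 = 2*1 + 0, so a_6 = 2.
so x = [5; 1, 7, 2, 1, 3, 2].
Convergents (p_i = a_i*p_{i-1} + p_{i-2}, q_i = a_i*q_{i-1} + q_{i-2} with p_{-2}=0, p_{-1}=1, q_{-2}=1, q_{-1}=0), until the denominator exceeds 37:
  i=0: a_0=5, p_0 = 5*1 + 0 = 5, q_0 = 5*0 + 1 = 1.
  i=1: a_1=1, p_1 = 1*5 + 1 = 6, q_1 = 1*1 + 0 = 1.
  i=2: a_2=7, p_2 = 7*6 + 5 = 47, q_2 = 7*1 + 1 = 8.
  i=3: a_3=2, p_3 = 2*47 + 6 = 100, q_3 = 2*8 + 1 = 17.
  i=4: a_4=1, p_4 = 1*100 + 47 = 147, q_4 = 1*17 + 8 = 25.
  i=5: a_5=3, p_5 = 3*147 + 100 = 541, q_5 = 3*25 + 17 = 92.
q_5 = 92 > 37, so the last convergent with denominator <= 37 is p_4/q_4 = 147/25.
The closest fraction with denominator <= 37 is either p_4/q_4 or the intermediate fraction (k*p_4 + p_3)/(k*q_4 + q_3) with the largest k >= 1 whose denominator stays <= 37; these approach x as k grows, and every other convergent or intermediate fraction in range is farther away.
Largest k: floor((37 - q_3)/q_4) = floor((37 - 17)/25) = 0.
Since k = 0, no intermediate fraction beyond p_4/q_4 has denominator <= 37, so the convergent 147/25 is the closest (its error is |1229*25 - 147*209|/(209*25) = 2/5225).

147/25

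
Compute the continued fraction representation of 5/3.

[1; 1, 2]

Run the Euclidean algorithm on 5 and 3; the successive quotients are the partial quotients a_0, a_1, ... (each step inverts the fractional part left over by the previous one):
  5 = 1*3 + 2, so a_0 = 1.
  3 = 1*2 + 1, so a_1 = 1.
  2 = 2*1 + 0, so a_2 = 2.
The remainder reaches 0 after 3 divisions, so the expansion has 3 partial quotients, read off in order.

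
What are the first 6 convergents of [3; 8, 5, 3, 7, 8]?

3/1, 25/8, 128/41, 409/131, 2991/958, 24337/7795

Using the convergent recurrence p_i = a_i*p_{i-1} + p_{i-2}, q_i = a_i*q_{i-1} + q_{i-2} with p_{-2}=0, p_{-1}=1, q_{-2}=1, q_{-1}=0:
  i=0: a_0=3, p_0 = 3*1 + 0 = 3, q_0 = 3*0 + 1 = 1.
  i=1: a_1=8, p_1 = 8*3 + 1 = 25, q_1 = 8*1 + 0 = 8.
  i=2: a_2=5, p_2 = 5*25 + 3 = 128, q_2 = 5*8 + 1 = 41.
  i=3: a_3=3, p_3 = 3*128 + 25 = 409, q_3 = 3*41 + 8 = 131.
  i=4: a_4=7, p_4 = 7*409 + 128 = 2991, q_4 = 7*131 + 41 = 958.
  i=5: a_5=8, p_5 = 8*2991 + 409 = 24337, q_5 = 8*958 + 131 = 7795.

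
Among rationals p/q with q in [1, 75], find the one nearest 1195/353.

Expand x = 1195/353 as a continued fraction with the Euclidean algorithm:
  1195 = 3*353 + 136, so a_0 = 3.
  353 = 2*136 + 81, so a_1 = 2.
  136 = 1*81 + 55, so a_2 = 1.
  81 = 1*55 + 26, so a_3 = 1.
  55 = 2*26 + 3, so a_4 = 2.
  26 = 8*3 + 2, so a_5 = 8.
  3 = 1*2 + 1, so a_6 = 1.
  2 = 2*1 + 0, so a_7 = 2.
so x = [3; 2, 1, 1, 2, 8, 1, 2].
Convergents (p_i = a_i*p_{i-1} + p_{i-2}, q_i = a_i*q_{i-1} + q_{i-2} with p_{-2}=0, p_{-1}=1, q_{-2}=1, q_{-1}=0), until the denominator exceeds 75:
  i=0: a_0=3, p_0 = 3*1 + 0 = 3, q_0 = 3*0 + 1 = 1.
  i=1: a_1=2, p_1 = 2*3 + 1 = 7, q_1 = 2*1 + 0 = 2.
  i=2: a_2=1, p_2 = 1*7 + 3 = 10, q_2 = 1*2 + 1 = 3.
  i=3: a_3=1, p_3 = 1*10 + 7 = 17, q_3 = 1*3 + 2 = 5.
  i=4: a_4=2, p_4 = 2*17 + 10 = 44, q_4 = 2*5 + 3 = 13.
  i=5: a_5=8, p_5 = 8*44 + 17 = 369, q_5 = 8*13 + 5 = 109.
q_5 = 109 > 75, so the last convergent with denominator <= 75 is p_4/q_4 = 44/13.
The closest fraction with denominator <= 75 is either p_4/q_4 or the intermediate fraction (k*p_4 + p_3)/(k*q_4 + q_3) with the largest k >= 1 whose denominator stays <= 75; these approach x as k grows, and every other convergent or intermediate fraction in range is farther away.
Largest k: floor((75 - q_3)/q_4) = floor((75 - 5)/13) = 5.
That gives (5*44 + 17)/(5*13 + 5) = 237/70.
Compare the errors: |x - 44/13| = |1195*13 - 44*353|/(353*13) = 3/4589, and |x - 237/70| = |1195*70 - 237*353|/(353*70) = 11/24710.
Cross-multiplying, 11*4589 = 50479 < 74130 = 3*24710, so 11/24710 is smaller: the intermediate fraction 237/70 is closer to x than 44/13.

237/70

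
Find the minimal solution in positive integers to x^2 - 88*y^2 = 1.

(x, y) = (197, 21)

First expand sqrt(88) as a continued fraction. With x_i = (sqrt(88) + m_i)/d_i and (m_0, d_0) = (0, 1): a_0 = floor(sqrt(88)) = 9, since 9^2 = 81 <= 88 < 100 = 10^2.
Iterate m_{i+1} = d_i*a_i - m_i, d_{i+1} = (88 - m_{i+1}^2)/d_i, a_{i+1} = floor((a_0 + m_{i+1})/d_{i+1}):
  m_1 = 1*9 - 0 = 9, d_1 = (88 - 9^2)/1 = 7/1 = 7, a_1 = floor((9 + 9)/7) = 2.
  m_2 = 7*2 - 9 = 5, d_2 = (88 - 5^2)/7 = 63/7 = 9, a_2 = floor((9 + 5)/9) = 1.
  m_3 = 9*1 - 5 = 4, d_3 = (88 - 4^2)/9 = 72/9 = 8, a_3 = floor((9 + 4)/8) = 1.
  m_4 = 8*1 - 4 = 4, d_4 = (88 - 4^2)/8 = 72/8 = 9, a_4 = floor((9 + 4)/9) = 1.
  m_5 = 9*1 - 4 = 5, d_5 = (88 - 5^2)/9 = 63/9 = 7, a_5 = floor((9 + 5)/7) = 2.
  m_6 = 7*2 - 5 = 9, d_6 = (88 - 9^2)/7 = 7/7 = 1, a_6 = floor((9 + 9)/1) = 18.
  m_7 = 1*18 - 9 = 9, d_7 = (88 - 9^2)/1 = 7/1 = 7: (m_7, d_7) = (m_1, d_1) = (9, 7), so from here the quotients repeat a_1, ..., a_6; the period length is 6.
So sqrt(88) = [9; (2, 1, 1, 1, 2, 18)] with period length k = 6.
k is even, so the fundamental solution of x^2 - 88y^2 = 1 is (p_{k-1}, q_{k-1}) = (p_5, q_5); compute convergents through index 5.
Convergents (p_i = a_i*p_{i-1} + p_{i-2}, q_i = a_i*q_{i-1} + q_{i-2} with p_{-2}=0, p_{-1}=1, q_{-2}=1, q_{-1}=0):
  i=0: a_0=9, p_0 = 9*1 + 0 = 9, q_0 = 9*0 + 1 = 1.
  i=1: a_1=2, p_1 = 2*9 + 1 = 19, q_1 = 2*1 + 0 = 2.
  i=2: a_2=1, p_2 = 1*19 + 9 = 28, q_2 = 1*2 + 1 = 3.
  i=3: a_3=1, p_3 = 1*28 + 19 = 47, q_3 = 1*3 + 2 = 5.
  i=4: a_4=1, p_4 = 1*47 + 28 = 75, q_4 = 1*5 + 3 = 8.
  i=5: a_5=2, p_5 = 2*75 + 47 = 197, q_5 = 2*8 + 5 = 21.
Check: 197^2 - 88*21^2 = 38809 - 38808 = 1, so (x, y) = (197, 21) solves the equation, and by the theorem it is the least positive solution.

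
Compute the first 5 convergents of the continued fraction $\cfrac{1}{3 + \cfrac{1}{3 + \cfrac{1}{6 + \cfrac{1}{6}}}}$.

0/1, 1/3, 3/10, 19/63, 117/388

Using the convergent recurrence p_i = a_i*p_{i-1} + p_{i-2}, q_i = a_i*q_{i-1} + q_{i-2} with p_{-2}=0, p_{-1}=1, q_{-2}=1, q_{-1}=0:
  i=0: a_0=0, p_0 = 0*1 + 0 = 0, q_0 = 0*0 + 1 = 1.
  i=1: a_1=3, p_1 = 3*0 + 1 = 1, q_1 = 3*1 + 0 = 3.
  i=2: a_2=3, p_2 = 3*1 + 0 = 3, q_2 = 3*3 + 1 = 10.
  i=3: a_3=6, p_3 = 6*3 + 1 = 19, q_3 = 6*10 + 3 = 63.
  i=4: a_4=6, p_4 = 6*19 + 3 = 117, q_4 = 6*63 + 10 = 388.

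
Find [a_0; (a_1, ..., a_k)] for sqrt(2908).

Write x_i = (sqrt(2908) + m_i)/d_i with (m_0, d_0) = (0, 1). a_0 = floor(sqrt(2908)) = 53, since 53^2 = 2809 <= 2908 < 2916 = 54^2.
Iterate m_{i+1} = d_i*a_i - m_i, d_{i+1} = (2908 - m_{i+1}^2)/d_i, a_{i+1} = floor((a_0 + m_{i+1})/d_{i+1}):
  m_1 = 1*53 - 0 = 53, d_1 = (2908 - 53^2)/1 = 99/1 = 99, a_1 = floor((53 + 53)/99) = 1.
  m_2 = 99*1 - 53 = 46, d_2 = (2908 - 46^2)/99 = 792/99 = 8, a_2 = floor((53 + 46)/8) = 12.
  m_3 = 8*12 - 46 = 50, d_3 = (2908 - 50^2)/8 = 408/8 = 51, a_3 = floor((53 + 50)/51) = 2.
  m_4 = 51*2 - 50 = 52, d_4 = (2908 - 52^2)/51 = 204/51 = 4, a_4 = floor((53 + 52)/4) = 26.
  m_5 = 4*26 - 52 = 52, d_5 = (2908 - 52^2)/4 = 204/4 = 51, a_5 = floor((53 + 52)/51) = 2.
  m_6 = 51*2 - 52 = 50, d_6 = (2908 - 50^2)/51 = 408/51 = 8, a_6 = floor((53 + 50)/8) = 12.
  m_7 = 8*12 - 50 = 46, d_7 = (2908 - 46^2)/8 = 792/8 = 99, a_7 = floor((53 + 46)/99) = 1.
  m_8 = 99*1 - 46 = 53, d_8 = (2908 - 53^2)/99 = 99/99 = 1, a_8 = floor((53 + 53)/1) = 106.
  m_9 = 1*106 - 53 = 53, d_9 = (2908 - 53^2)/1 = 99/1 = 99: (m_9, d_9) = (m_1, d_1) = (53, 99), so from here the quotients repeat a_1, ..., a_8; the period length is 8.
Hence the expansion of sqrt(2908) is a_0 = 53 followed by the repeating block 1, 12, 2, 26, 2, 12, 1, 106 (period 8).

[53; (1, 12, 2, 26, 2, 12, 1, 106)]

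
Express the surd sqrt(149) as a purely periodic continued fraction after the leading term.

[12; (4, 1, 5, 3, 3, 5, 1, 4, 24)]

Write x_i = (sqrt(149) + m_i)/d_i with (m_0, d_0) = (0, 1). a_0 = floor(sqrt(149)) = 12, since 12^2 = 144 <= 149 < 169 = 13^2.
Iterate m_{i+1} = d_i*a_i - m_i, d_{i+1} = (149 - m_{i+1}^2)/d_i, a_{i+1} = floor((a_0 + m_{i+1})/d_{i+1}):
  m_1 = 1*12 - 0 = 12, d_1 = (149 - 12^2)/1 = 5/1 = 5, a_1 = floor((12 + 12)/5) = 4.
  m_2 = 5*4 - 12 = 8, d_2 = (149 - 8^2)/5 = 85/5 = 17, a_2 = floor((12 + 8)/17) = 1.
  m_3 = 17*1 - 8 = 9, d_3 = (149 - 9^2)/17 = 68/17 = 4, a_3 = floor((12 + 9)/4) = 5.
  m_4 = 4*5 - 9 = 11, d_4 = (149 - 11^2)/4 = 28/4 = 7, a_4 = floor((12 + 11)/7) = 3.
  m_5 = 7*3 - 11 = 10, d_5 = (149 - 10^2)/7 = 49/7 = 7, a_5 = floor((12 + 10)/7) = 3.
  m_6 = 7*3 - 10 = 11, d_6 = (149 - 11^2)/7 = 28/7 = 4, a_6 = floor((12 + 11)/4) = 5.
  m_7 = 4*5 - 11 = 9, d_7 = (149 - 9^2)/4 = 68/4 = 17, a_7 = floor((12 + 9)/17) = 1.
  m_8 = 17*1 - 9 = 8, d_8 = (149 - 8^2)/17 = 85/17 = 5, a_8 = floor((12 + 8)/5) = 4.
  m_9 = 5*4 - 8 = 12, d_9 = (149 - 12^2)/5 = 5/5 = 1, a_9 = floor((12 + 12)/1) = 24.
  m_10 = 1*24 - 12 = 12, d_10 = (149 - 12^2)/1 = 5/1 = 5: (m_10, d_10) = (m_1, d_1) = (12, 5), so from here the quotients repeat a_1, ..., a_9; the period length is 9.
Hence the expansion of sqrt(149) is a_0 = 12 followed by the repeating block 4, 1, 5, 3, 3, 5, 1, 4, 24 (period 9).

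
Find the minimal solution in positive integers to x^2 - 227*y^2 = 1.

First expand sqrt(227) as a continued fraction. With x_i = (sqrt(227) + m_i)/d_i and (m_0, d_0) = (0, 1): a_0 = floor(sqrt(227)) = 15, since 15^2 = 225 <= 227 < 256 = 16^2.
Iterate m_{i+1} = d_i*a_i - m_i, d_{i+1} = (227 - m_{i+1}^2)/d_i, a_{i+1} = floor((a_0 + m_{i+1})/d_{i+1}):
  m_1 = 1*15 - 0 = 15, d_1 = (227 - 15^2)/1 = 2/1 = 2, a_1 = floor((15 + 15)/2) = 15.
  m_2 = 2*15 - 15 = 15, d_2 = (227 - 15^2)/2 = 2/2 = 1, a_2 = floor((15 + 15)/1) = 30.
  m_3 = 1*30 - 15 = 15, d_3 = (227 - 15^2)/1 = 2/1 = 2: (m_3, d_3) = (m_1, d_1) = (15, 2), so from here the quotients repeat a_1, a_2; the period length is 2.
So sqrt(227) = [15; (15, 30)] with period length k = 2.
k is even, so the fundamental solution of x^2 - 227y^2 = 1 is (p_{k-1}, q_{k-1}) = (p_1, q_1); compute convergents through index 1.
Convergents (p_i = a_i*p_{i-1} + p_{i-2}, q_i = a_i*q_{i-1} + q_{i-2} with p_{-2}=0, p_{-1}=1, q_{-2}=1, q_{-1}=0):
  i=0: a_0=15, p_0 = 15*1 + 0 = 15, q_0 = 15*0 + 1 = 1.
  i=1: a_1=15, p_1 = 15*15 + 1 = 226, q_1 = 15*1 + 0 = 15.
Check: 226^2 - 227*15^2 = 51076 - 51075 = 1, so (x, y) = (226, 15) solves the equation, and by the theorem it is the least positive solution.

(x, y) = (226, 15)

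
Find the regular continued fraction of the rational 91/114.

Run the Euclidean algorithm on 91 and 114; the successive quotients are the partial quotients a_0, a_1, ... (each step inverts the fractional part left over by the previous one):
  91 = 0*114 + 91, so a_0 = 0.
  114 = 1*91 + 23, so a_1 = 1.
  91 = 3*23 + 22, so a_2 = 3.
  23 = 1*22 + 1, so a_3 = 1.
  22 = 22*1 + 0, so a_4 = 22.
The remainder reaches 0 after 5 divisions, so the expansion has 5 partial quotients, read off in order.

[0; 1, 3, 1, 22]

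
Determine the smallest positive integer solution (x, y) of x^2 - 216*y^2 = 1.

First expand sqrt(216) as a continued fraction. With x_i = (sqrt(216) + m_i)/d_i and (m_0, d_0) = (0, 1): a_0 = floor(sqrt(216)) = 14, since 14^2 = 196 <= 216 < 225 = 15^2.
Iterate m_{i+1} = d_i*a_i - m_i, d_{i+1} = (216 - m_{i+1}^2)/d_i, a_{i+1} = floor((a_0 + m_{i+1})/d_{i+1}):
  m_1 = 1*14 - 0 = 14, d_1 = (216 - 14^2)/1 = 20/1 = 20, a_1 = floor((14 + 14)/20) = 1.
  m_2 = 20*1 - 14 = 6, d_2 = (216 - 6^2)/20 = 180/20 = 9, a_2 = floor((14 + 6)/9) = 2.
  m_3 = 9*2 - 6 = 12, d_3 = (216 - 12^2)/9 = 72/9 = 8, a_3 = floor((14 + 12)/8) = 3.
  m_4 = 8*3 - 12 = 12, d_4 = (216 - 12^2)/8 = 72/8 = 9, a_4 = floor((14 + 12)/9) = 2.
  m_5 = 9*2 - 12 = 6, d_5 = (216 - 6^2)/9 = 180/9 = 20, a_5 = floor((14 + 6)/20) = 1.
  m_6 = 20*1 - 6 = 14, d_6 = (216 - 14^2)/20 = 20/20 = 1, a_6 = floor((14 + 14)/1) = 28.
  m_7 = 1*28 - 14 = 14, d_7 = (216 - 14^2)/1 = 20/1 = 20: (m_7, d_7) = (m_1, d_1) = (14, 20), so from here the quotients repeat a_1, ..., a_6; the period length is 6.
So sqrt(216) = [14; (1, 2, 3, 2, 1, 28)] with period length k = 6.
k is even, so the fundamental solution of x^2 - 216y^2 = 1 is (p_{k-1}, q_{k-1}) = (p_5, q_5); compute convergents through index 5.
Convergents (p_i = a_i*p_{i-1} + p_{i-2}, q_i = a_i*q_{i-1} + q_{i-2} with p_{-2}=0, p_{-1}=1, q_{-2}=1, q_{-1}=0):
  i=0: a_0=14, p_0 = 14*1 + 0 = 14, q_0 = 14*0 + 1 = 1.
  i=1: a_1=1, p_1 = 1*14 + 1 = 15, q_1 = 1*1 + 0 = 1.
  i=2: a_2=2, p_2 = 2*15 + 14 = 44, q_2 = 2*1 + 1 = 3.
  i=3: a_3=3, p_3 = 3*44 + 15 = 147, q_3 = 3*3 + 1 = 10.
  i=4: a_4=2, p_4 = 2*147 + 44 = 338, q_4 = 2*10 + 3 = 23.
  i=5: a_5=1, p_5 = 1*338 + 147 = 485, q_5 = 1*23 + 10 = 33.
Check: 485^2 - 216*33^2 = 235225 - 235224 = 1, so (x, y) = (485, 33) solves the equation, and by the theorem it is the least positive solution.

(x, y) = (485, 33)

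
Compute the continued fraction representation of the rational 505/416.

Run the Euclidean algorithm on 505 and 416; the successive quotients are the partial quotients a_0, a_1, ... (each step inverts the fractional part left over by the previous one):
  505 = 1*416 + 89, so a_0 = 1.
  416 = 4*89 + 60, so a_1 = 4.
  89 = 1*60 + 29, so a_2 = 1.
  60 = 2*29 + 2, so a_3 = 2.
  29 = 14*2 + 1, so a_4 = 14.
  2 = 2*1 + 0, so a_5 = 2.
The remainder reaches 0 after 6 divisions, so the expansion has 6 partial quotients, read off in order.

[1; 4, 1, 2, 14, 2]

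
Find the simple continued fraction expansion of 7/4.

Run the Euclidean algorithm on 7 and 4; the successive quotients are the partial quotients a_0, a_1, ... (each step inverts the fractional part left over by the previous one):
  7 = 1*4 + 3, so a_0 = 1.
  4 = 1*3 + 1, so a_1 = 1.
  3 = 3*1 + 0, so a_2 = 3.
The remainder reaches 0 after 3 divisions, so the expansion has 3 partial quotients, read off in order.

[1; 1, 3]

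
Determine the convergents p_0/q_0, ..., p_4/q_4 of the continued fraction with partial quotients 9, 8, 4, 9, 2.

Using the convergent recurrence p_i = a_i*p_{i-1} + p_{i-2}, q_i = a_i*q_{i-1} + q_{i-2} with p_{-2}=0, p_{-1}=1, q_{-2}=1, q_{-1}=0:
  i=0: a_0=9, p_0 = 9*1 + 0 = 9, q_0 = 9*0 + 1 = 1.
  i=1: a_1=8, p_1 = 8*9 + 1 = 73, q_1 = 8*1 + 0 = 8.
  i=2: a_2=4, p_2 = 4*73 + 9 = 301, q_2 = 4*8 + 1 = 33.
  i=3: a_3=9, p_3 = 9*301 + 73 = 2782, q_3 = 9*33 + 8 = 305.
  i=4: a_4=2, p_4 = 2*2782 + 301 = 5865, q_4 = 2*305 + 33 = 643.

9/1, 73/8, 301/33, 2782/305, 5865/643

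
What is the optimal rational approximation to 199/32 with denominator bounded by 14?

Expand x = 199/32 as a continued fraction with the Euclidean algorithm:
  199 = 6*32 + 7, so a_0 = 6.
  32 = 4*7 + 4, so a_1 = 4.
  7 = 1*4 + 3, so a_2 = 1.
  4 = 1*3 + 1, so a_3 = 1.
  3 = 3*1 + 0, so a_4 = 3.
so x = [6; 4, 1, 1, 3].
Convergents (p_i = a_i*p_{i-1} + p_{i-2}, q_i = a_i*q_{i-1} + q_{i-2} with p_{-2}=0, p_{-1}=1, q_{-2}=1, q_{-1}=0), until the denominator exceeds 14:
  i=0: a_0=6, p_0 = 6*1 + 0 = 6, q_0 = 6*0 + 1 = 1.
  i=1: a_1=4, p_1 = 4*6 + 1 = 25, q_1 = 4*1 + 0 = 4.
  i=2: a_2=1, p_2 = 1*25 + 6 = 31, q_2 = 1*4 + 1 = 5.
  i=3: a_3=1, p_3 = 1*31 + 25 = 56, q_3 = 1*5 + 4 = 9.
  i=4: a_4=3, p_4 = 3*56 + 31 = 199, q_4 = 3*9 + 5 = 32.
q_4 = 32 > 14, so the last convergent with denominator <= 14 is p_3/q_3 = 56/9.
The closest fraction with denominator <= 14 is either p_3/q_3 or the intermediate fraction (k*p_3 + p_2)/(k*q_3 + q_2) with the largest k >= 1 whose denominator stays <= 14; these approach x as k grows, and every other convergent or intermediate fraction in range is farther away.
Largest k: floor((14 - q_2)/q_3) = floor((14 - 5)/9) = 1.
That gives (1*56 + 31)/(1*9 + 5) = 87/14.
Compare the errors: |x - 56/9| = |199*9 - 56*32|/(32*9) = 1/288, and |x - 87/14| = |199*14 - 87*32|/(32*14) = 2/448.
Cross-multiplying, 1*448 = 448 < 576 = 2*288, so 1/288 is smaller: the convergent 56/9 is closer to x than 87/14.

56/9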